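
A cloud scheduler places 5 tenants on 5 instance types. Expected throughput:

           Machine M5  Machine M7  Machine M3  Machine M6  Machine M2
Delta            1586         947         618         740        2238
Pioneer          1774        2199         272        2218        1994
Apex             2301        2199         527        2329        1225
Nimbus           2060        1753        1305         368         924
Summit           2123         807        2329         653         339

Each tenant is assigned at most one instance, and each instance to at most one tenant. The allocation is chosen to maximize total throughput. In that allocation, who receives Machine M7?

This is the linear assignment problem.
Optimal: Delta→Machine M2 (2238 ops/s), Pioneer→Machine M7 (2199 ops/s), Apex→Machine M6 (2329 ops/s), Nimbus→Machine M5 (2060 ops/s), Summit→Machine M3 (2329 ops/s) — total 2238+2199+2329+2060+2329 = 11155 ops/s.
Column-greedy (each instance in turn goes to its best remaining tenant) gives 8493 ops/s, worse by 2662.
Pioneer's own top instance is Machine M6 (2218 ops/s), but forcing Pioneer→Machine M6 and reassigning the rest optimally gives only 11044 ops/s — worse by 111.

Pioneer receives Machine M7.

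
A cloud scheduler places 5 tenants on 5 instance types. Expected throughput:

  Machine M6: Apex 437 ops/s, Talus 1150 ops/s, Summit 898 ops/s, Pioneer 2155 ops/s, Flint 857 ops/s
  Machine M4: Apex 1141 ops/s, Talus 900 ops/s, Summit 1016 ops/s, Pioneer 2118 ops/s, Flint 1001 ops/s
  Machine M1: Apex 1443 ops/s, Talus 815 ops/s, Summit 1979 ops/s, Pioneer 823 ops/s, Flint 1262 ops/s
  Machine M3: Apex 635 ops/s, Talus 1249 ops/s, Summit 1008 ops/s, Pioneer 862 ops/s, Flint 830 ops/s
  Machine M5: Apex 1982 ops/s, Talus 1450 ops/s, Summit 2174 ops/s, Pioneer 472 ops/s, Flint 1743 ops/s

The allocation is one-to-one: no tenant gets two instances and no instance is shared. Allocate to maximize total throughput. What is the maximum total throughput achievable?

Max total: 8366 ops/s

Optimal: Apex→Machine M5 (1982 ops/s), Talus→Machine M3 (1249 ops/s), Summit→Machine M1 (1979 ops/s), Pioneer→Machine M6 (2155 ops/s), Flint→Machine M4 (1001 ops/s) — total 1982+1249+1979+2155+1001 = 8366 ops/s.
Max-entry greedy (repeatedly take the single best remaining cell) gives 8022 ops/s, worse by 344.
Swapping Pioneer↔Flint (Pioneer→Machine M4 2118 ops/s, Flint→Machine M6 857 ops/s) loses 181.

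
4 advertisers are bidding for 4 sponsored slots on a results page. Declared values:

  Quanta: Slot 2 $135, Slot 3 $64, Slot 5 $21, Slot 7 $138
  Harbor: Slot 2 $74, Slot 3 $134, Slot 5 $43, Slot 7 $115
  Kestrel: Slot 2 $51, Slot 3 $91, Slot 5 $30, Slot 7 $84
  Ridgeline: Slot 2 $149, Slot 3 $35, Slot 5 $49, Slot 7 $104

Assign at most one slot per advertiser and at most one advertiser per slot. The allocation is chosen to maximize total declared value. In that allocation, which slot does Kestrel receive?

Kestrel receives Slot 5.

Optimal: Quanta→Slot 7 ($138), Harbor→Slot 3 ($134), Kestrel→Slot 5 ($30), Ridgeline→Slot 2 ($149) — total 138+134+30+149 = $451.
Row-greedy (each advertiser in turn takes its best remaining slot) gives $372, worse by 79.
Next-best assignment: Quanta→Slot 7, Harbor→Slot 5, Kestrel→Slot 3, Ridgeline→Slot 2 = $421.
Swapping Kestrel↔Harbor (Kestrel→Slot 3 $91, Harbor→Slot 5 $43) loses 30.
Checked against all permutations: $451 is optimal.
Kestrel's own top slot is Slot 3 ($91), but forcing Kestrel→Slot 3 and reassigning the rest optimally gives only $421 — worse by 30.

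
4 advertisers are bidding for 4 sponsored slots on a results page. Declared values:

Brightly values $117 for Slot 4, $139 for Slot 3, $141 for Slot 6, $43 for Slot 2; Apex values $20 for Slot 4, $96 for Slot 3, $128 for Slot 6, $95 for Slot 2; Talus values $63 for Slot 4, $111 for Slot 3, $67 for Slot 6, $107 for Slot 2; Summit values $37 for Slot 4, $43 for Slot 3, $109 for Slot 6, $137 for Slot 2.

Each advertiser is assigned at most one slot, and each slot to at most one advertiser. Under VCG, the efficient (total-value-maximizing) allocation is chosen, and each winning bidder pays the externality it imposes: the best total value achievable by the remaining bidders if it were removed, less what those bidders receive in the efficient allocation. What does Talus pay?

Talus pays $22.

Efficient allocation: Brightly→Slot 4 ($117), Apex→Slot 6 ($128), Talus→Slot 3 ($111), Summit→Slot 2 ($137); total welfare W = $493.
Talus receives Slot 3 at value $111, so the others get W − 111 = $382.
Without Talus: best allocation of the remaining 3 bidders over all 4 slots is Brightly→Slot 3 ($139), Apex→Slot 6 ($128), Summit→Slot 2 ($137), total $404.
VCG payment = (others' best without Talus) − (others' welfare with Talus) = 404 − 382 = $22.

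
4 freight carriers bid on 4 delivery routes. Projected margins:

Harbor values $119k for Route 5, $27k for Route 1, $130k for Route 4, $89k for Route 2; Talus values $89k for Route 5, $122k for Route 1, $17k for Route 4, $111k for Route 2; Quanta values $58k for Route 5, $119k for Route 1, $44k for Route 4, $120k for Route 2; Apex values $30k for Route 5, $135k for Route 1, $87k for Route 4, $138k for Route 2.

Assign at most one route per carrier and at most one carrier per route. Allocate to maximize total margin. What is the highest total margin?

Max total: $476k

Optimal: Harbor→Route 4 ($130k), Talus→Route 5 ($89k), Quanta→Route 1 ($119k), Apex→Route 2 ($138k) — total 130+89+119+138 = $476k.
Column-greedy (each route in turn goes to its best remaining carrier) gives $409k, worse by 67.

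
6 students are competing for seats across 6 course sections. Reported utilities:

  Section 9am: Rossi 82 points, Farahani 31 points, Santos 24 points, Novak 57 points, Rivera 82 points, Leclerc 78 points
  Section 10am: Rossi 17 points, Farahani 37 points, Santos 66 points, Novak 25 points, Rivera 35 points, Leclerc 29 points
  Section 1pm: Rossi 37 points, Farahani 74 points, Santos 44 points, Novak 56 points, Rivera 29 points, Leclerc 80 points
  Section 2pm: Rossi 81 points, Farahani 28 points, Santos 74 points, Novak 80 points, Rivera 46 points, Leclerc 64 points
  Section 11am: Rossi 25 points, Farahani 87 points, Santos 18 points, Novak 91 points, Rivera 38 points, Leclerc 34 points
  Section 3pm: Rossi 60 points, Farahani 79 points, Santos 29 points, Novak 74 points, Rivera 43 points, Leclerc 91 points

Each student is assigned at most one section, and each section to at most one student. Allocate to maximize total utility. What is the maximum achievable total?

Max total: 485 points

Optimal: Rossi→Section 2pm (81 points), Farahani→Section 1pm (74 points), Santos→Section 10am (66 points), Novak→Section 11am (91 points), Rivera→Section 9am (82 points), Leclerc→Section 3pm (91 points) — total 81+74+66+91+82+91 = 485 points.
Column-greedy (each section in turn goes to its best remaining student) gives 438 points, worse by 47.
Swapping Rivera↔Rossi (Rivera→Section 2pm 46 points, Rossi→Section 9am 82 points) loses 35.
Every other assignment is strictly worse.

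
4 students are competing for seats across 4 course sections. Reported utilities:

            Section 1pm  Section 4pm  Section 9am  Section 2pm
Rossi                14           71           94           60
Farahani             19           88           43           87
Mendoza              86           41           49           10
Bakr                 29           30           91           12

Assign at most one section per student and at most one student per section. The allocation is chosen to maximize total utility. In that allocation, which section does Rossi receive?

This is a one-to-one assignment (maximum-weight bipartite matching).
Optimal: Rossi→Section 4pm (71 points), Farahani→Section 2pm (87 points), Mendoza→Section 1pm (86 points), Bakr→Section 9am (91 points) — total 71+87+86+91 = 335 points.
Row-greedy (each student in turn takes its best remaining section) gives 280 points, worse by 55.
Rossi's own top section is Section 9am (94 points), but forcing Rossi→Section 9am and reassigning the rest optimally gives only 297 points — worse by 38.

Rossi receives Section 4pm.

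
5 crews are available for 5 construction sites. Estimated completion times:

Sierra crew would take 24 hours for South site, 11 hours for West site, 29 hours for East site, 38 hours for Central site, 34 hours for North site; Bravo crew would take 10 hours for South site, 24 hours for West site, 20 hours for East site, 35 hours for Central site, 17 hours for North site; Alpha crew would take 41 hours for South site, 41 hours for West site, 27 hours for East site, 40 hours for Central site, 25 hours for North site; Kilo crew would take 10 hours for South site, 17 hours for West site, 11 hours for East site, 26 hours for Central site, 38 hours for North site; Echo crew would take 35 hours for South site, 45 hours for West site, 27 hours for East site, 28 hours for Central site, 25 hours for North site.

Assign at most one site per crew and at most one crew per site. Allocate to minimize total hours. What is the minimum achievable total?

Minimum total: 85 hours

Optimal: Sierra crew→West site (11 hours), Bravo crew→South site (10 hours), Alpha crew→North site (25 hours), Kilo crew→East site (11 hours), Echo crew→Central site (28 hours) — total 11+10+25+11+28 = 85 hours.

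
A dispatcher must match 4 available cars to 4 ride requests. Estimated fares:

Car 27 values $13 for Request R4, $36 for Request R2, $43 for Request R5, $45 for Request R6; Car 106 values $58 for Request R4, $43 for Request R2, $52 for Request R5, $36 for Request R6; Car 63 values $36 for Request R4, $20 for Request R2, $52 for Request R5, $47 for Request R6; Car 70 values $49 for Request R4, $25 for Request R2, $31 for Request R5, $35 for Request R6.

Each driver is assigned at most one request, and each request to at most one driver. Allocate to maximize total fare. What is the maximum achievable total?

Max total: $189

Optimal: Car 27→Request R6 ($45), Car 106→Request R2 ($43), Car 63→Request R5 ($52), Car 70→Request R4 ($49) — total 45+43+52+49 = $189.
Row-greedy (each driver in turn takes its best remaining request) gives $180, worse by 9.
Next-best assignment: Car 27→Request R2, Car 106→Request R5, Car 63→Request R6, Car 70→Request R4 = $184.
Swapping Car 63↔Car 70 (Car 63→Request R4 $36, Car 70→Request R5 $31) loses 34.
Every other assignment is strictly worse.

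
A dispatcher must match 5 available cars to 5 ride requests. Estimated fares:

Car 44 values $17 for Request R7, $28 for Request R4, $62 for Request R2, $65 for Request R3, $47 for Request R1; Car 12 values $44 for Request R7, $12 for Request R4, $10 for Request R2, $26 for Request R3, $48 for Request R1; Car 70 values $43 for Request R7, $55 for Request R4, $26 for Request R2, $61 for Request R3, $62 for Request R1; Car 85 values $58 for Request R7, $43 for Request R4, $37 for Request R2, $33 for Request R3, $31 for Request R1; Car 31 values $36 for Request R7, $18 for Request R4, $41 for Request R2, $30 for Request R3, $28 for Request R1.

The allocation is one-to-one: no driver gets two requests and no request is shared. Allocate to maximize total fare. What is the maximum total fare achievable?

Optimal: Car 44→Request R3 ($65), Car 12→Request R1 ($48), Car 70→Request R4 ($55), Car 85→Request R7 ($58), Car 31→Request R2 ($41) — total 65+48+55+58+41 = $267.
Max-entry greedy (repeatedly take the single best remaining cell) gives $238, worse by 29.
Every other assignment is strictly worse.

Max total: $267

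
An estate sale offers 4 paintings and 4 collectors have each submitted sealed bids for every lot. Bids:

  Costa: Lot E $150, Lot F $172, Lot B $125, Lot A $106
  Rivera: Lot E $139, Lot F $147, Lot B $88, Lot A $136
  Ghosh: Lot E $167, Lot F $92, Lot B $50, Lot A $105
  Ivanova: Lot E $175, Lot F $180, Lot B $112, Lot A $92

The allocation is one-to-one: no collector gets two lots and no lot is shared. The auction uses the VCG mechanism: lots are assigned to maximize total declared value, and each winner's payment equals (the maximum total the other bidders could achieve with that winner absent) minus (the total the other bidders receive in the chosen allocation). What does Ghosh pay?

Ghosh pays $42.

Efficient allocation: Costa→Lot B ($125), Rivera→Lot A ($136), Ghosh→Lot E ($167), Ivanova→Lot F ($180); total welfare W = $608.
Ghosh receives Lot E at value $167, so the others get W − 167 = $441.
Without Ghosh: best allocation of the remaining 3 bidders over all 4 lots is Costa→Lot F ($172), Rivera→Lot A ($136), Ivanova→Lot E ($175), total $483.
VCG payment = (others' best without Ghosh) − (others' welfare with Ghosh) = 483 − 441 = $42.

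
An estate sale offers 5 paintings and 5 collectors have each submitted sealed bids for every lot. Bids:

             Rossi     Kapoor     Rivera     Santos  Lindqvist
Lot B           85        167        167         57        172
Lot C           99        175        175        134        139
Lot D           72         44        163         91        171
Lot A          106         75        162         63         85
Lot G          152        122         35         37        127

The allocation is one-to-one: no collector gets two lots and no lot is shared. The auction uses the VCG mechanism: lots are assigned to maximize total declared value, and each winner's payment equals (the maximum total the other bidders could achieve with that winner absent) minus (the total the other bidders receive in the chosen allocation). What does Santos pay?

Efficient allocation: Rossi→Lot G ($152), Kapoor→Lot B ($167), Rivera→Lot A ($162), Santos→Lot C ($134), Lindqvist→Lot D ($171); total welfare W = $786.
Santos receives Lot C at value $134, so the others get W − 134 = $652.
Without Santos: best allocation of the remaining 4 bidders over all 5 lots is Rossi→Lot G ($152), Kapoor→Lot B ($167), Rivera→Lot C ($175), Lindqvist→Lot D ($171), total $665.
VCG payment = (others' best without Santos) − (others' welfare with Santos) = 665 − 652 = $13.

Santos pays $13.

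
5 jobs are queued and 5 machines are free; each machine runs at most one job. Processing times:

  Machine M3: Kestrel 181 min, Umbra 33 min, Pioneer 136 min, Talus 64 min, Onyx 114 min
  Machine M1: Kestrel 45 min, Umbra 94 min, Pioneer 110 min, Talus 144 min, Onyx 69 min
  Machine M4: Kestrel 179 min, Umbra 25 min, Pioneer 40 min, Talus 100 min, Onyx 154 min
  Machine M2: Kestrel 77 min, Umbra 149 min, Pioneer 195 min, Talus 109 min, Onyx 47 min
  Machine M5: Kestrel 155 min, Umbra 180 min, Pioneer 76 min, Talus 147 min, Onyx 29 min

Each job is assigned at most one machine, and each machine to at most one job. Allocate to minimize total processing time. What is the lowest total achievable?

Minimum total: 256 min

Optimal: Kestrel→Machine M1 (45 min), Umbra→Machine M3 (33 min), Pioneer→Machine M4 (40 min), Talus→Machine M2 (109 min), Onyx→Machine M5 (29 min) — total 45+33+40+109+29 = 256 min.
Column-greedy (each machine in turn goes to its cheapest remaining job) gives 312 min, worse by 56.
Every other assignment is strictly worse.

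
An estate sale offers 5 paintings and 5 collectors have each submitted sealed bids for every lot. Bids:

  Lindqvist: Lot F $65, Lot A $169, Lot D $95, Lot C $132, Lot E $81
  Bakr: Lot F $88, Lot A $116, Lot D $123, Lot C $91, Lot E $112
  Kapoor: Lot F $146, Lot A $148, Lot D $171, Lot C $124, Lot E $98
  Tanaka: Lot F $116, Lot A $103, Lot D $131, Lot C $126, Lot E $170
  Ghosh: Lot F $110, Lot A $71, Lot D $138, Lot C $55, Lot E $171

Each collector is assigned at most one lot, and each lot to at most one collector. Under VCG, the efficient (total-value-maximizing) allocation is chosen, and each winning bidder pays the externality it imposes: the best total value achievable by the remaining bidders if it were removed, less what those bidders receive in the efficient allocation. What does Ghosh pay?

Efficient allocation: Lindqvist→Lot A ($169), Bakr→Lot D ($123), Kapoor→Lot F ($146), Tanaka→Lot C ($126), Ghosh→Lot E ($171); total welfare W = $735.
Ghosh receives Lot E at value $171, so the others get W − 171 = $564.
Without Ghosh: best allocation of the remaining 4 bidders over all 5 lots is Lindqvist→Lot A ($169), Bakr→Lot D ($123), Kapoor→Lot F ($146), Tanaka→Lot E ($170), total $608.
VCG payment = (others' best without Ghosh) − (others' welfare with Ghosh) = 608 − 564 = $44.

Ghosh pays $44.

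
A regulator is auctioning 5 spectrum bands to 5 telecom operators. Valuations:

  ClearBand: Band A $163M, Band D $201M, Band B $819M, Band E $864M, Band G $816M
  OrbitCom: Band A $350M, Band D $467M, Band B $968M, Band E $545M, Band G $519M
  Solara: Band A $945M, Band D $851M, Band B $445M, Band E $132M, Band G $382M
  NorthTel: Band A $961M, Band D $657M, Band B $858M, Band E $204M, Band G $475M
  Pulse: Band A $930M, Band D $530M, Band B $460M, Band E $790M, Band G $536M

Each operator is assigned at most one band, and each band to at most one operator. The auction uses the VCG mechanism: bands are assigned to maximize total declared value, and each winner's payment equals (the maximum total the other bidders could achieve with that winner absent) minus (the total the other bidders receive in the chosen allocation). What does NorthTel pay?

Efficient allocation: ClearBand→Band G ($816M), OrbitCom→Band B ($968M), Solara→Band D ($851M), NorthTel→Band A ($961M), Pulse→Band E ($790M); total welfare W = $4386M.
NorthTel receives Band A at value $961M, so the others get W − 961 = $3425M.
Without NorthTel: best allocation of the remaining 4 bidders over all 5 bands is ClearBand→Band E ($864M), OrbitCom→Band B ($968M), Solara→Band D ($851M), Pulse→Band A ($930M), total $3613M.
VCG payment = (others' best without NorthTel) − (others' welfare with NorthTel) = 3613 − 3425 = $188M.

NorthTel pays $188M.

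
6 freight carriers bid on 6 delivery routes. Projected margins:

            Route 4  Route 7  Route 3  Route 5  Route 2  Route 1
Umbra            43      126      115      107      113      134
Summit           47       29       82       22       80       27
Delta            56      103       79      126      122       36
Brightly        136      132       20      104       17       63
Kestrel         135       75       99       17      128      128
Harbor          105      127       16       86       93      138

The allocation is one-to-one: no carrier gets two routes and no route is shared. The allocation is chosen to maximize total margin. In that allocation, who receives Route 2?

This is a one-to-one assignment (maximum-weight bipartite matching).
Optimal: Umbra→Route 7 ($126k), Summit→Route 3 ($82k), Delta→Route 5 ($126k), Brightly→Route 4 ($136k), Kestrel→Route 2 ($128k), Harbor→Route 1 ($138k) — total 126+82+126+136+128+138 = $736k.
Row-greedy (each carrier in turn takes its best remaining route) gives $733k, worse by 3.
Next-best assignment: Umbra→Route 1, Summit→Route 3, Delta→Route 5, Brightly→Route 4, Kestrel→Route 2, Harbor→Route 7 = $733k.
Every other assignment is strictly worse.
Kestrel's own top route is Route 4 ($135k), but forcing Kestrel→Route 4 and reassigning the rest optimally gives only $726k — worse by 10.

Kestrel receives Route 2.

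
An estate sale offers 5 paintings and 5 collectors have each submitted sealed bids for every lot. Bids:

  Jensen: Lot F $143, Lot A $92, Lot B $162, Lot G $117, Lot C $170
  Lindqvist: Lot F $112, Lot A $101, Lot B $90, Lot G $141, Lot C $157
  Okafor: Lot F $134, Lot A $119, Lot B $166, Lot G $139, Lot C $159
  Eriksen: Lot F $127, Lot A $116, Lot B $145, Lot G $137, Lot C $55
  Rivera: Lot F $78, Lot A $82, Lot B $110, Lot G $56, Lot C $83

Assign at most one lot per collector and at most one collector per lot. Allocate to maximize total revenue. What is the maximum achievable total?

Optimal: Jensen→Lot C ($170), Lindqvist→Lot G ($141), Okafor→Lot B ($166), Eriksen→Lot F ($127), Rivera→Lot A ($82) — total 170+141+166+127+82 = $686.
Column-greedy (each lot in turn goes to its best remaining collector) gives $631, worse by 55.
Next-best assignment: Jensen→Lot F, Lindqvist→Lot C, Okafor→Lot B, Eriksen→Lot G, Rivera→Lot A = $685.
Swapping Rivera↔Okafor (Rivera→Lot B $110, Okafor→Lot A $119) loses 19.

Maximum total: $686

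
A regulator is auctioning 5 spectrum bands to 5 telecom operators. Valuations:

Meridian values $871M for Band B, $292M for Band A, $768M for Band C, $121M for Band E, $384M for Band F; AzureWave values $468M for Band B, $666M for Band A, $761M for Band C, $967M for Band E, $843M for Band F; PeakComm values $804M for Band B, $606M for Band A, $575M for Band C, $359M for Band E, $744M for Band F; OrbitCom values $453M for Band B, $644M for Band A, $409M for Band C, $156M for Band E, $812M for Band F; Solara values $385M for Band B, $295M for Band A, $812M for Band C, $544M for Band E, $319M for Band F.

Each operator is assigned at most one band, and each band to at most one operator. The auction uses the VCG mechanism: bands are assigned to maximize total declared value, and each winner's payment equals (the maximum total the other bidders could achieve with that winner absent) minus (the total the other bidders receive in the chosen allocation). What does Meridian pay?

Efficient allocation: Meridian→Band B ($871M), AzureWave→Band E ($967M), PeakComm→Band A ($606M), OrbitCom→Band F ($812M), Solara→Band C ($812M); total welfare W = $4068M.
Meridian receives Band B at value $871M, so the others get W − 871 = $3197M.
Without Meridian: best allocation of the remaining 4 bidders over all 5 bands is AzureWave→Band E ($967M), PeakComm→Band B ($804M), OrbitCom→Band F ($812M), Solara→Band C ($812M), total $3395M.
VCG payment = (others' best without Meridian) − (others' welfare with Meridian) = 3395 − 3197 = $198M.

Meridian pays $198M.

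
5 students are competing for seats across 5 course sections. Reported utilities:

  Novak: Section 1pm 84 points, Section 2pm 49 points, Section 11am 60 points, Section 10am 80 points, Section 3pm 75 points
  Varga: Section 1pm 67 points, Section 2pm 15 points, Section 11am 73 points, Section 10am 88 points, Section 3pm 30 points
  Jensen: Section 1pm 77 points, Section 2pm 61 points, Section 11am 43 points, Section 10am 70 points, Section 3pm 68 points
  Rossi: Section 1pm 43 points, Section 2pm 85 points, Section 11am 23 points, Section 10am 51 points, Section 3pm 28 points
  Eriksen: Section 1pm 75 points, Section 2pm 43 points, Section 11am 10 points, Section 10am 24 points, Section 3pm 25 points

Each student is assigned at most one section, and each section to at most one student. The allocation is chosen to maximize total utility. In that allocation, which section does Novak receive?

Novak receives Section 10am.

This is a one-to-one assignment (maximum-weight bipartite matching).
Optimal: Novak→Section 10am (80 points), Varga→Section 11am (73 points), Jensen→Section 3pm (68 points), Rossi→Section 2pm (85 points), Eriksen→Section 1pm (75 points) — total 80+73+68+85+75 = 381 points.
Max-entry greedy (repeatedly take the single best remaining cell) gives 335 points, worse by 46.
Next-best assignment: Novak→Section 3pm, Varga→Section 11am, Jensen→Section 10am, Rossi→Section 2pm, Eriksen→Section 1pm = 378 points.
Swapping Eriksen↔Varga (Eriksen→Section 11am 10 points, Varga→Section 1pm 67 points) loses 71.
Checked against all permutations: 381 points is optimal.
Novak's own top section is Section 1pm (84 points), but forcing Novak→Section 1pm and reassigning the rest optimally gives only 337 points — worse by 44.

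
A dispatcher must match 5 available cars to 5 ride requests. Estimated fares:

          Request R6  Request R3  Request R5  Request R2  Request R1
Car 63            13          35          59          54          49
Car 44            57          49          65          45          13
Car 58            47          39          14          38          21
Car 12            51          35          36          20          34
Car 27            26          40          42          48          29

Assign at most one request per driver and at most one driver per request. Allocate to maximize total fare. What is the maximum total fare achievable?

Max total: $252

Treat this as an assignment problem: match each driver to one request.
Optimal: Car 63→Request R1 ($49), Car 44→Request R5 ($65), Car 58→Request R3 ($39), Car 12→Request R6 ($51), Car 27→Request R2 ($48) — total 49+65+39+51+48 = $252.
Column-greedy (each request in turn goes to its best remaining driver) gives $228, worse by 24.
Swapping Car 12↔Car 63 (Car 12→Request R1 $34, Car 63→Request R6 $13) loses 53.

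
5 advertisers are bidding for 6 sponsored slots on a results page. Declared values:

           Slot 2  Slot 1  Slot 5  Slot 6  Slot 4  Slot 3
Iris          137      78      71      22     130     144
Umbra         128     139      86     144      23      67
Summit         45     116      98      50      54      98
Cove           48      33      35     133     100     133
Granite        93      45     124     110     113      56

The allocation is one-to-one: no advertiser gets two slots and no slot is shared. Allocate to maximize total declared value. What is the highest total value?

Maximum total: $654

Optimal: Iris→Slot 2 ($137), Umbra→Slot 6 ($144), Summit→Slot 1 ($116), Cove→Slot 3 ($133), Granite→Slot 5 ($124) — total 137+144+116+133+124 = $654.
Max-entry greedy (repeatedly take the single best remaining cell) gives $628, worse by 26.
Next-best assignment: Iris→Slot 4, Umbra→Slot 6, Summit→Slot 1, Cove→Slot 3, Granite→Slot 5 = $647.
Swapping Summit↔Granite (Summit→Slot 5 $98, Granite→Slot 1 $45) loses 97.
Checked against all permutations: $654 is optimal.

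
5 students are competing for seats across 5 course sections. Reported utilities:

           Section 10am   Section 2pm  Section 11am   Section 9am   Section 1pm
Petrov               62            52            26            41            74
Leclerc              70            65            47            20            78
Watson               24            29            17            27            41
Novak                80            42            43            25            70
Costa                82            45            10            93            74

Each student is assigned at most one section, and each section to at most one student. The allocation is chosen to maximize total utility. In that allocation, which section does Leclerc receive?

Optimal: Petrov→Section 1pm (74 points), Leclerc→Section 2pm (65 points), Watson→Section 11am (17 points), Novak→Section 10am (80 points), Costa→Section 9am (93 points) — total 74+65+17+80+93 = 329 points.
Column-greedy (each section in turn goes to its best remaining student) gives 272 points, worse by 57.
Next-best assignment: Petrov→Section 1pm, Leclerc→Section 11am, Watson→Section 2pm, Novak→Section 10am, Costa→Section 9am = 323 points.
Leclerc's own top section is Section 1pm (78 points), but forcing Leclerc→Section 1pm and reassigning the rest optimally gives only 320 points — worse by 9.

Leclerc receives Section 2pm.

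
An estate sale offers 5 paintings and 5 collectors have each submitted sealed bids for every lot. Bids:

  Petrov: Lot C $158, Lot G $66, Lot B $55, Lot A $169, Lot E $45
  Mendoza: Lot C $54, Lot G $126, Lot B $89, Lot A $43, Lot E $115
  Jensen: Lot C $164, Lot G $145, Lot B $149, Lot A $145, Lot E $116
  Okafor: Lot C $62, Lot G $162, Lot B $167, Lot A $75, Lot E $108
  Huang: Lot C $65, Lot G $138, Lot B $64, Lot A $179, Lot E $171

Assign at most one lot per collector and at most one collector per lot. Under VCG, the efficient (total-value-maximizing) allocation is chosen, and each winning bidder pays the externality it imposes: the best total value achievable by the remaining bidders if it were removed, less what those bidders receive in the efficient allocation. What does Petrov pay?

Efficient allocation: Petrov→Lot A ($169), Mendoza→Lot G ($126), Jensen→Lot C ($164), Okafor→Lot B ($167), Huang→Lot E ($171); total welfare W = $797.
Petrov receives Lot A at value $169, so the others get W − 169 = $628.
Without Petrov: best allocation of the remaining 4 bidders over all 5 lots is Mendoza→Lot G ($126), Jensen→Lot C ($164), Okafor→Lot B ($167), Huang→Lot A ($179), total $636.
VCG payment = (others' best without Petrov) − (others' welfare with Petrov) = 636 − 628 = $8.

Petrov pays $8.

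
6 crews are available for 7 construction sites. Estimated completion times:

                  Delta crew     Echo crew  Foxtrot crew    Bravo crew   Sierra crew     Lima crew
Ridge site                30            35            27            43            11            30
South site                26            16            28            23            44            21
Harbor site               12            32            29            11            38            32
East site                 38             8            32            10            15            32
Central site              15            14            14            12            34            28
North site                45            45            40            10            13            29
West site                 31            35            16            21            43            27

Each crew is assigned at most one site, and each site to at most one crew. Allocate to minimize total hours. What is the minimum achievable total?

Min total: 76 hours

This is the linear assignment problem.
Optimal: Delta crew→Harbor site (12 hours), Echo crew→East site (8 hours), Foxtrot crew→Central site (14 hours), Bravo crew→North site (10 hours), Sierra crew→Ridge site (11 hours), Lima crew→South site (21 hours) — total 12+8+14+10+11+21 = 76 hours.
Column-greedy (each site in turn goes to its cheapest remaining crew) gives 114 hours, worse by 38.
Swapping Bravo crew↔Sierra crew (Bravo crew→Ridge site 43 hours, Sierra crew→North site 13 hours) adds 35.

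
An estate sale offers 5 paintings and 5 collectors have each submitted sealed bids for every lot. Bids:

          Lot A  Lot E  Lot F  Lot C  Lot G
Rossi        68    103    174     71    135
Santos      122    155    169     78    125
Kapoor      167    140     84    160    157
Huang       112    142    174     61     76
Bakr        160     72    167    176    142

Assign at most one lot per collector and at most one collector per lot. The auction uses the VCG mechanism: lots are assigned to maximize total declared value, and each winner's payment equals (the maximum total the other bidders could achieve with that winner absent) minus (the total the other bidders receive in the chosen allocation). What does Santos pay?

Santos pays $7.

Efficient allocation: Rossi→Lot G ($135), Santos→Lot E ($155), Kapoor→Lot A ($167), Huang→Lot F ($174), Bakr→Lot C ($176); total welfare W = $807.
Santos receives Lot E at value $155, so the others get W − 155 = $652.
Without Santos: best allocation of the remaining 4 bidders over all 5 lots is Rossi→Lot F ($174), Kapoor→Lot A ($167), Huang→Lot E ($142), Bakr→Lot C ($176), total $659.
VCG payment = (others' best without Santos) − (others' welfare with Santos) = 659 − 652 = $7.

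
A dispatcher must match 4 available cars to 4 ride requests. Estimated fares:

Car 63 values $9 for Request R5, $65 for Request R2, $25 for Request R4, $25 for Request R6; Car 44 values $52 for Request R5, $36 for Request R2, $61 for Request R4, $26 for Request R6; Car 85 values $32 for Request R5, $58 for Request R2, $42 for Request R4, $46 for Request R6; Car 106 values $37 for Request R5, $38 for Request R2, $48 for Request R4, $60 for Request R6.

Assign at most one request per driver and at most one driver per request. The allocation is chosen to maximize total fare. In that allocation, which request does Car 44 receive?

Car 44 receives Request R5.

This is the linear assignment problem.
Optimal: Car 63→Request R2 ($65), Car 44→Request R5 ($52), Car 85→Request R4 ($42), Car 106→Request R6 ($60) — total 65+52+42+60 = $219.
Row-greedy (each driver in turn takes its best remaining request) gives $209, worse by 10.
Car 44's own top request is Request R4 ($61), but forcing Car 44→Request R4 and reassigning the rest optimally gives only $218 — worse by 1.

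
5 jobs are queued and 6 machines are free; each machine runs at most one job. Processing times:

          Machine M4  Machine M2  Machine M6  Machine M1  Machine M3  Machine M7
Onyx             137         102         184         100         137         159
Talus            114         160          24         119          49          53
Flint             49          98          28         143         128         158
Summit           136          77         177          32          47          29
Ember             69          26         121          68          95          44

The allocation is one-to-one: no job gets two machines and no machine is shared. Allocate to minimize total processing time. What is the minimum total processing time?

Min total: 228 min

Optimal: Onyx→Machine M1 (100 min), Talus→Machine M6 (24 min), Flint→Machine M4 (49 min), Summit→Machine M7 (29 min), Ember→Machine M2 (26 min) — total 100+24+49+29+26 = 228 min.
Column-greedy (each machine in turn goes to its cheapest remaining job) gives 268 min, worse by 40.
Next-best assignment: Onyx→Machine M1, Talus→Machine M3, Flint→Machine M6, Summit→Machine M7, Ember→Machine M2 = 232 min.
Swapping Onyx↔Summit (Onyx→Machine M7 159 min, Summit→Machine M1 32 min) adds 62.
Checked against all permutations: 228 min is optimal.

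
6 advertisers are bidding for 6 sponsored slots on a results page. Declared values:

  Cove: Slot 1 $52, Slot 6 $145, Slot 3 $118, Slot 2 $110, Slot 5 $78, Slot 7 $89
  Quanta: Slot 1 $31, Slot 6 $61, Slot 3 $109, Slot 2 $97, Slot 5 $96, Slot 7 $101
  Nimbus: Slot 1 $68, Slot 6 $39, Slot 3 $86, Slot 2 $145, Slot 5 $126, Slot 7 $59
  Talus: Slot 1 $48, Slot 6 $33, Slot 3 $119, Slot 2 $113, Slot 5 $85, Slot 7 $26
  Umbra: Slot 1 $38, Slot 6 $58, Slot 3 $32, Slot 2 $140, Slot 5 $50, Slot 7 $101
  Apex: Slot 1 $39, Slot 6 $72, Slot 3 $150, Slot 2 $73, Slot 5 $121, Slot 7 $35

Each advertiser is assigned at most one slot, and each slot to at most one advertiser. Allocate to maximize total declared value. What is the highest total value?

Optimal: Cove→Slot 6 ($145), Quanta→Slot 7 ($101), Nimbus→Slot 5 ($126), Talus→Slot 1 ($48), Umbra→Slot 2 ($140), Apex→Slot 3 ($150) — total 145+101+126+48+140+150 = $710.
Next-best assignment: Cove→Slot 6, Quanta→Slot 7, Nimbus→Slot 1, Talus→Slot 3, Umbra→Slot 2, Apex→Slot 5 = $694.
Swapping Talus↔Umbra (Talus→Slot 2 $113, Umbra→Slot 1 $38) loses 37.

Max total: $710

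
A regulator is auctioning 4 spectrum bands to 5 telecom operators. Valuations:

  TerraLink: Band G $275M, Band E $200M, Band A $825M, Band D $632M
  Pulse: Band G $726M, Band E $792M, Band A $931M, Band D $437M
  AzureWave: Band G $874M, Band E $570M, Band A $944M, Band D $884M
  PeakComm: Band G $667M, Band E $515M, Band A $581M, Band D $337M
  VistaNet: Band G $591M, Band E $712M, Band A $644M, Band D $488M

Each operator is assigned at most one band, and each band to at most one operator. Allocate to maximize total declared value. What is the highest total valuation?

Optimal: PeakComm→Band G ($667M), VistaNet→Band E ($712M), Pulse→Band A ($931M), AzureWave→Band D ($884M) — total 667+712+931+884 = $3194M.
Column-greedy (each band in turn goes to its best remaining operator) gives $2979M, worse by 215.
No other one-to-one assignment exceeds $3194M.

Maximum total: $3194M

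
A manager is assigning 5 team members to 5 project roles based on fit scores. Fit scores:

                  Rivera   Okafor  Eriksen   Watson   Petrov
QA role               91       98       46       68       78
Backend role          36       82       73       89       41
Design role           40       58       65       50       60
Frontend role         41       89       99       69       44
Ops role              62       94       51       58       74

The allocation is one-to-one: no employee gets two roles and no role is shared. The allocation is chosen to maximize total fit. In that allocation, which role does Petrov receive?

Petrov receives Design role.

This is the linear assignment problem.
Optimal: Rivera→QA role (91 pts), Okafor→Ops role (94 pts), Eriksen→Frontend role (99 pts), Watson→Backend role (89 pts), Petrov→Design role (60 pts) — total 91+94+99+89+60 = 433 pts.
Column-greedy (each role in turn goes to its best remaining employee) gives 358 pts, worse by 75.
Petrov's own top role is QA role (78 pts), but forcing Petrov→QA role and reassigning the rest optimally gives only 400 pts — worse by 33.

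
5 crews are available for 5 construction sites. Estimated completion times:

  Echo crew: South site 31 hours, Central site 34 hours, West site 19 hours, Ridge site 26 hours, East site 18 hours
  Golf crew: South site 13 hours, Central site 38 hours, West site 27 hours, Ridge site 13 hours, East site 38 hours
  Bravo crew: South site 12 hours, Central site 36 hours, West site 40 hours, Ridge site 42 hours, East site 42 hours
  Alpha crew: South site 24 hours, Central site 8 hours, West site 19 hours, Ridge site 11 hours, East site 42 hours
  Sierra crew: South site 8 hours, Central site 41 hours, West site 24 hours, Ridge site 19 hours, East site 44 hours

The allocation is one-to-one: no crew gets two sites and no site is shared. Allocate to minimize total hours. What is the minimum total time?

This is a one-to-one assignment (minimum-cost bipartite matching).
Optimal: Echo crew→East site (18 hours), Golf crew→Ridge site (13 hours), Bravo crew→South site (12 hours), Alpha crew→Central site (8 hours), Sierra crew→West site (24 hours) — total 18+13+12+8+24 = 75 hours.
Row-greedy (each crew in turn takes its cheapest remaining site) gives 102 hours, worse by 27.
Every other assignment is strictly worse.

Min total: 75 hours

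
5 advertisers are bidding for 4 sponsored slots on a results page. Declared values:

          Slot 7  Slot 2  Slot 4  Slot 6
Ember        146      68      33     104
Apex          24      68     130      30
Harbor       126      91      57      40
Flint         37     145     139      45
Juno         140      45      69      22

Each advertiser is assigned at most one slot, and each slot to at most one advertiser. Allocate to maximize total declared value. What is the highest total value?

This is a one-to-one assignment (maximum-weight bipartite matching).
Optimal: Juno→Slot 7 ($140), Flint→Slot 2 ($145), Apex→Slot 4 ($130), Ember→Slot 6 ($104) — total 140+145+130+104 = $519.
Max-entry greedy (repeatedly take the single best remaining cell) gives $461, worse by 58.
Next-best assignment: Harbor→Slot 7, Flint→Slot 2, Apex→Slot 4, Ember→Slot 6 = $505.

Maximum total: $519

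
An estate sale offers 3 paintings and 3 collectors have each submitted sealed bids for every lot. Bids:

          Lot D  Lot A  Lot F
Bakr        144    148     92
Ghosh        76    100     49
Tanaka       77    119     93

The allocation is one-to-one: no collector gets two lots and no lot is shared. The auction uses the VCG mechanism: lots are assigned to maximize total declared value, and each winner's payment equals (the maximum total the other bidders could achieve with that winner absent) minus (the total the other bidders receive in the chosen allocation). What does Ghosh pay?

Efficient allocation: Bakr→Lot D ($144), Ghosh→Lot A ($100), Tanaka→Lot F ($93); total welfare W = $337.
Ghosh receives Lot A at value $100, so the others get W − 100 = $237.
Without Ghosh: best allocation of the remaining 2 bidders over all 3 lots is Bakr→Lot D ($144), Tanaka→Lot A ($119), total $263.
VCG payment = (others' best without Ghosh) − (others' welfare with Ghosh) = 263 − 237 = $26.

Ghosh pays $26.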